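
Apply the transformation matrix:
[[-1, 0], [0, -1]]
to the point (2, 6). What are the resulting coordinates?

Matrix multiplication:
[[-1, 0], [0, -1]] × [2, 6]ᵀ
= [(-1)(2) + (0)(6), (0)(2) + (-1)(6)]ᵀ
= [-2, -6]ᵀ
Result: (-2, -6)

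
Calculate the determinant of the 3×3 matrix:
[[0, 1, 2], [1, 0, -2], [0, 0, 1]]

Expansion along first row:
det = 0·det([[0,-2],[0,1]]) - 1·det([[1,-2],[0,1]]) + 2·det([[1,0],[0,0]])
    = 0·(0·1 - -2·0) - 1·(1·1 - -2·0) + 2·(1·0 - 0·0)
    = 0·0 - 1·1 + 2·0
    = 0 + -1 + 0 = -1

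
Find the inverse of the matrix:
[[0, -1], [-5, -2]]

For [[a,b],[c,d]], inverse = (1/det)·[[d,-b],[-c,a]]
det = (0)(-2) - (-1)(-5) = 0 - 5 = -5
Inverse = (1/-5)·[[-2, 1], [5, 0]]
= [[2/5, -1/5], [-1, 0]]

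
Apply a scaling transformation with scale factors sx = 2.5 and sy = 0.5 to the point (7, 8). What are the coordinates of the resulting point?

Scaling matrix:
[[2.50, 0], [0, 0.50]]
Result: (7 × 2.5, 8 × 0.5) = (17.5, 4)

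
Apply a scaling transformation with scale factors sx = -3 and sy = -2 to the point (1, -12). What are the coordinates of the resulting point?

Scaling matrix:
[[-3, 0], [0, -2]]
Result: (1 × -3, -12 × -2) = (-3, 24)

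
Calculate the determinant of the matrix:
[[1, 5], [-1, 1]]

For a 2×2 matrix [[a, b], [c, d]], det = ad - bc
det = (1)(1) - (5)(-1) = 1 - -5 = 6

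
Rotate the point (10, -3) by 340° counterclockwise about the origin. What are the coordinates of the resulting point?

Rotation matrix for 340°: [[cos 340°, -sin 340°], [sin 340°, cos 340°]] ≈ [[0.939693, 0.342020], [-0.342020, 0.939693]]
[[0.939693, 0.342020], [-0.342020, 0.939693]] × [10, -3]ᵀ ≈ [8.3709, -6.2393]ᵀ
Result: (8.3709, -6.2393)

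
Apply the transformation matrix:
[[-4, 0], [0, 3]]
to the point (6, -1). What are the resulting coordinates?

Matrix multiplication:
[[-4, 0], [0, 3]] × [6, -1]ᵀ
= [(-4)(6) + (0)(-1), (0)(6) + (3)(-1)]ᵀ
= [-24, -3]ᵀ
Result: (-24, -3)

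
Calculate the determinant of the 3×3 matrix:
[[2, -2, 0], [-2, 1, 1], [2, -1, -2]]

Expansion along first row:
det = 2·det([[1,1],[-1,-2]]) - -2·det([[-2,1],[2,-2]]) + 0·det([[-2,1],[2,-1]])
    = 2·(1·-2 - 1·-1) - -2·(-2·-2 - 1·2) + 0·(-2·-1 - 1·2)
    = 2·-1 - -2·2 + 0·0
    = -2 + 4 + 0 = 2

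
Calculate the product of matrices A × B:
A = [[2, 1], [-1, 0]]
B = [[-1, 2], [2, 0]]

Matrix multiplication:
C[0][0] = 2×-1 + 1×2 = 0
C[0][1] = 2×2 + 1×0 = 4
C[1][0] = -1×-1 + 0×2 = 1
C[1][1] = -1×2 + 0×0 = -2
Result: [[0, 4], [1, -2]]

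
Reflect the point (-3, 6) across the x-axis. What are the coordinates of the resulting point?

Reflection across x-axis: (-3, 6) → (-3, -6)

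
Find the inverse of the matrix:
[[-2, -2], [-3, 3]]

For [[a,b],[c,d]], inverse = (1/det)·[[d,-b],[-c,a]]
det = (-2)(3) - (-2)(-3) = -6 - 6 = -12
Inverse = (1/-12)·[[3, 2], [3, -2]]
= [[-1/4, -1/6], [-1/4, 1/6]]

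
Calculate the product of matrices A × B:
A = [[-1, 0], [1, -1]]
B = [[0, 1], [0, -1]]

Matrix multiplication:
C[0][0] = -1×0 + 0×0 = 0
C[0][1] = -1×1 + 0×-1 = -1
C[1][0] = 1×0 + -1×0 = 0
C[1][1] = 1×1 + -1×-1 = 2
Result: [[0, -1], [0, 2]]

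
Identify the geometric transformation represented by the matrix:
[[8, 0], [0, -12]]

This matrix represents: non-uniform scaling by sx = 8, sy = -12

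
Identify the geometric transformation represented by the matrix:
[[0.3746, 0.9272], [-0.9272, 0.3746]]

This matrix represents: rotation by 292° counterclockwise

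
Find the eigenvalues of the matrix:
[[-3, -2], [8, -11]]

Characteristic equation: det(A - λI) = 0
λ² - (trace)λ + (det) = 0
trace = -3 + -11 = -14, det = (-3)(-11) - (-2)(8) = 49
λ² - (-14)λ + (49) = 0
λ = (-14 ± √((-14)² - 4·(49))) / 2 = (-14 ± √0) / 2
Solving: λ = -7, -7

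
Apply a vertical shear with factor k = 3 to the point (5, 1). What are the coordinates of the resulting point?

Shear matrix for vertical shear with factor k = 3:
[[1, 0], [3, 1]]
Result: (5, 1) → (5, 16)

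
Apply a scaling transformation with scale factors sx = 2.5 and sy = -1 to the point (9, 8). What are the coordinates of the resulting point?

Scaling matrix:
[[2.50, 0], [0, -1]]
Result: (9 × 2.5, 8 × -1) = (22.5, -8)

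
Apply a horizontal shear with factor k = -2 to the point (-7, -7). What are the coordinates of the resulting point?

Shear matrix for horizontal shear with factor k = -2:
[[1, -2], [0, 1]]
Result: (-7, -7) → (7, -7)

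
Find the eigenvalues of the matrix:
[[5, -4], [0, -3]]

Characteristic equation: det(A - λI) = 0
λ² - (trace)λ + (det) = 0
trace = 5 + -3 = 2, det = (5)(-3) - (-4)(0) = -15
λ² - (2)λ + (-15) = 0
λ = (2 ± √((2)² - 4·(-15))) / 2 = (2 ± √64) / 2
Solving: λ = -3, 5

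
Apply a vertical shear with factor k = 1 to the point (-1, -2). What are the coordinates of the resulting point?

Shear matrix for vertical shear with factor k = 1:
[[1, 0], [1, 1]]
Result: (-1, -2) → (-1, -3)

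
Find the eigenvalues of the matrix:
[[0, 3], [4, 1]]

Characteristic equation: det(A - λI) = 0
λ² - (trace)λ + (det) = 0
trace = 0 + 1 = 1, det = (0)(1) - (3)(4) = -12
λ² - (1)λ + (-12) = 0
λ = (1 ± √((1)² - 4·(-12))) / 2 = (1 ± √49) / 2
Solving: λ = -3, 4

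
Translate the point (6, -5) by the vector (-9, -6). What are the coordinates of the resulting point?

Translation by (-9, -6) (homogeneous matrix [[1, 0, -9], [0, 1, -6], [0, 0, 1]]):
x' = 6 + -9 = -3
y' = -5 + -6 = -11
Result: (-3, -11)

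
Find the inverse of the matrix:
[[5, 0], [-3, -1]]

For [[a,b],[c,d]], inverse = (1/det)·[[d,-b],[-c,a]]
det = (5)(-1) - (0)(-3) = -5 - 0 = -5
Inverse = (1/-5)·[[-1, 0], [3, 5]]
= [[1/5, 0], [-3/5, -1]]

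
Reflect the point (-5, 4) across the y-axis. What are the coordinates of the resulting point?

Reflection across y-axis: (-5, 4) → (5, 4)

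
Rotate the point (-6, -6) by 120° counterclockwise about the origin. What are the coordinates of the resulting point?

Rotation matrix for 120°: [[cos 120°, -sin 120°], [sin 120°, cos 120°]] ≈ [[-0.500000, -0.866025], [0.866025, -0.500000]]
[[-0.500000, -0.866025], [0.866025, -0.500000]] × [-6, -6]ᵀ ≈ [8.1962, -2.1962]ᵀ
Result: (8.1962, -2.1962)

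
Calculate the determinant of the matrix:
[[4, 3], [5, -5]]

For a 2×2 matrix [[a, b], [c, d]], det = ad - bc
det = (4)(-5) - (3)(5) = -20 - 15 = -35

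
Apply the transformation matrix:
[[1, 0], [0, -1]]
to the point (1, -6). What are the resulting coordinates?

Matrix multiplication:
[[1, 0], [0, -1]] × [1, -6]ᵀ
= [(1)(1) + (0)(-6), (0)(1) + (-1)(-6)]ᵀ
= [1, 6]ᵀ
Result: (1, 6)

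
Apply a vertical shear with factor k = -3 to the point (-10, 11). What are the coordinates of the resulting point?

Shear matrix for vertical shear with factor k = -3:
[[1, 0], [-3, 1]]
Result: (-10, 11) → (-10, 41)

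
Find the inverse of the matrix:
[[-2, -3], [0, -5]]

For [[a,b],[c,d]], inverse = (1/det)·[[d,-b],[-c,a]]
det = (-2)(-5) - (-3)(0) = 10 - 0 = 10
Inverse = (1/10)·[[-5, 3], [0, -2]]
= [[-1/2, 3/10], [0, -1/5]]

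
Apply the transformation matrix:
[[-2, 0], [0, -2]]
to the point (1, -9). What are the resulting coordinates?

Matrix multiplication:
[[-2, 0], [0, -2]] × [1, -9]ᵀ
= [(-2)(1) + (0)(-9), (0)(1) + (-2)(-9)]ᵀ
= [-2, 18]ᵀ
Result: (-2, 18)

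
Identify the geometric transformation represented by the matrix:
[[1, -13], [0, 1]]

This matrix represents: horizontal shear with factor -13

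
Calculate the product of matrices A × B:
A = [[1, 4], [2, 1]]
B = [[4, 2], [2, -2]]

Matrix multiplication:
C[0][0] = 1×4 + 4×2 = 12
C[0][1] = 1×2 + 4×-2 = -6
C[1][0] = 2×4 + 1×2 = 10
C[1][1] = 2×2 + 1×-2 = 2
Result: [[12, -6], [10, 2]]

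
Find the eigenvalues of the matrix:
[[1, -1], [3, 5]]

Characteristic equation: det(A - λI) = 0
λ² - (trace)λ + (det) = 0
trace = 1 + 5 = 6, det = (1)(5) - (-1)(3) = 8
λ² - (6)λ + (8) = 0
λ = (6 ± √((6)² - 4·(8))) / 2 = (6 ± √4) / 2
Solving: λ = 2, 4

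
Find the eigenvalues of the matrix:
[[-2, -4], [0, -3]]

Characteristic equation: det(A - λI) = 0
λ² - (trace)λ + (det) = 0
trace = -2 + -3 = -5, det = (-2)(-3) - (-4)(0) = 6
λ² - (-5)λ + (6) = 0
λ = (-5 ± √((-5)² - 4·(6))) / 2 = (-5 ± √1) / 2
Solving: λ = -3, -2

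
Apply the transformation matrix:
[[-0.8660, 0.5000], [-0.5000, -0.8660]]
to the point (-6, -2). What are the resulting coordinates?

Matrix multiplication:
[[-0.8660, 0.5000], [-0.5000, -0.8660]] × [-6, -2]ᵀ
= [(-0.8660)(-6) + (0.5000)(-2), (-0.5000)(-6) + (-0.8660)(-2)]ᵀ
= [4.1960, 4.7320]ᵀ
Result: (4.1960, 4.7320)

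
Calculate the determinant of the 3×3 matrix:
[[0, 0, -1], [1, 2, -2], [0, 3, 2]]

Expansion along first row:
det = 0·det([[2,-2],[3,2]]) - 0·det([[1,-2],[0,2]]) + -1·det([[1,2],[0,3]])
    = 0·(2·2 - -2·3) - 0·(1·2 - -2·0) + -1·(1·3 - 2·0)
    = 0·10 - 0·2 + -1·3
    = 0 + 0 + -3 = -3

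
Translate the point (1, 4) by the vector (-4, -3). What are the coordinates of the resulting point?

Translation by (-4, -3) (homogeneous matrix [[1, 0, -4], [0, 1, -3], [0, 0, 1]]):
x' = 1 + -4 = -3
y' = 4 + -3 = 1
Result: (-3, 1)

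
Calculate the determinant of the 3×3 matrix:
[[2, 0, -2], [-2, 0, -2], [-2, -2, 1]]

Expansion along first row:
det = 2·det([[0,-2],[-2,1]]) - 0·det([[-2,-2],[-2,1]]) + -2·det([[-2,0],[-2,-2]])
    = 2·(0·1 - -2·-2) - 0·(-2·1 - -2·-2) + -2·(-2·-2 - 0·-2)
    = 2·-4 - 0·-6 + -2·4
    = -8 + 0 + -8 = -16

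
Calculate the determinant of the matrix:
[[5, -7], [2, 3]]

For a 2×2 matrix [[a, b], [c, d]], det = ad - bc
det = (5)(3) - (-7)(2) = 15 - -14 = 29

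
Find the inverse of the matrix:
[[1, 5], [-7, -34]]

For [[a,b],[c,d]], inverse = (1/det)·[[d,-b],[-c,a]]
det = (1)(-34) - (5)(-7) = -34 - -35 = 1
Inverse = [[-34, -5], [7, 1]]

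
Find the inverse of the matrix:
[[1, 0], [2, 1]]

For [[a,b],[c,d]], inverse = (1/det)·[[d,-b],[-c,a]]
det = (1)(1) - (0)(2) = 1 - 0 = 1
Inverse = [[1, 0], [-2, 1]]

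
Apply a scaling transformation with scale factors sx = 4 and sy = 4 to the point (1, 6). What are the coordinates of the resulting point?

Scaling matrix:
[[4, 0], [0, 4]]
Result: (1 × 4, 6 × 4) = (4, 24)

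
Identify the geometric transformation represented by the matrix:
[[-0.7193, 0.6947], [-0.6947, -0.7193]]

This matrix represents: rotation by 224° counterclockwise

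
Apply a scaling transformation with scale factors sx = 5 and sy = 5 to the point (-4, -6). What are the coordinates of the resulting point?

Scaling matrix:
[[5, 0], [0, 5]]
Result: (-4 × 5, -6 × 5) = (-20, -30)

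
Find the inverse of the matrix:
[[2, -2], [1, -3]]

For [[a,b],[c,d]], inverse = (1/det)·[[d,-b],[-c,a]]
det = (2)(-3) - (-2)(1) = -6 - -2 = -4
Inverse = (1/-4)·[[-3, 2], [-1, 2]]
= [[3/4, -1/2], [1/4, -1/2]]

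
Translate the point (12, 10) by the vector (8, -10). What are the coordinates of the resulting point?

Translation by (8, -10) (homogeneous matrix [[1, 0, 8], [0, 1, -10], [0, 0, 1]]):
x' = 12 + 8 = 20
y' = 10 + -10 = 0
Result: (20, 0)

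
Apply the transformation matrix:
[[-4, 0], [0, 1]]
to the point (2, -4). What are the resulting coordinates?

Matrix multiplication:
[[-4, 0], [0, 1]] × [2, -4]ᵀ
= [(-4)(2) + (0)(-4), (0)(2) + (1)(-4)]ᵀ
= [-8, -4]ᵀ
Result: (-8, -4)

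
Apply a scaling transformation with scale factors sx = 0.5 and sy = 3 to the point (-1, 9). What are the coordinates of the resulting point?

Scaling matrix:
[[0.50, 0], [0, 3]]
Result: (-1 × 0.5, 9 × 3) = (-0.5, 27)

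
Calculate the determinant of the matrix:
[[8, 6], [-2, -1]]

For a 2×2 matrix [[a, b], [c, d]], det = ad - bc
det = (8)(-1) - (6)(-2) = -8 - -12 = 4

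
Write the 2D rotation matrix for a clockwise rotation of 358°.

Rotation matrix formula: [[cos θ, -sin θ], [sin θ, cos θ]]
A clockwise rotation by 358° is equivalent to a counterclockwise rotation by -358°.
For θ = -358°:
cos(-358°) = 0.9994
sin(-358°) = 0.0349
Result: [[0.9994, -0.0349], [0.0349, 0.9994]]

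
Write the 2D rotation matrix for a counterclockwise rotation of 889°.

Rotation matrix formula: [[cos θ, -sin θ], [sin θ, cos θ]]
For θ = 889°:
cos(889°) = -0.9816
sin(889°) = 0.1908
Result: [[-0.9816, -0.1908], [0.1908, -0.9816]]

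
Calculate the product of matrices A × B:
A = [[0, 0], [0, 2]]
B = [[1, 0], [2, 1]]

Matrix multiplication:
C[0][0] = 0×1 + 0×2 = 0
C[0][1] = 0×0 + 0×1 = 0
C[1][0] = 0×1 + 2×2 = 4
C[1][1] = 0×0 + 2×1 = 2
Result: [[0, 0], [4, 2]]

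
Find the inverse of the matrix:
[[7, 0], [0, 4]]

For [[a,b],[c,d]], inverse = (1/det)·[[d,-b],[-c,a]]
det = (7)(4) - (0)(0) = 28 - 0 = 28
Inverse = (1/28)·[[4, 0], [0, 7]]
= [[1/7, 0], [0, 1/4]]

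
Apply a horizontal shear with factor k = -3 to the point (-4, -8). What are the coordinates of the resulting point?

Shear matrix for horizontal shear with factor k = -3:
[[1, -3], [0, 1]]
Result: (-4, -8) → (20, -8)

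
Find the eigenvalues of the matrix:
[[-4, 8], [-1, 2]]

Characteristic equation: det(A - λI) = 0
λ² - (trace)λ + (det) = 0
trace = -4 + 2 = -2, det = (-4)(2) - (8)(-1) = 0
λ² - (-2)λ + (0) = 0
λ = (-2 ± √((-2)² - 4·(0))) / 2 = (-2 ± √4) / 2
Solving: λ = -2, 0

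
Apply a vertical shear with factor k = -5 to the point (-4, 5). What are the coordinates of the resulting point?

Shear matrix for vertical shear with factor k = -5:
[[1, 0], [-5, 1]]
Result: (-4, 5) → (-4, 25)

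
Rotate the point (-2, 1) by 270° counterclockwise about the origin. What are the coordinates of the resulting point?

Rotation matrix for 270°: [[cos 270°, -sin 270°], [sin 270°, cos 270°]] = [[0, 1], [-1, 0]]
[[0, 1], [-1, 0]] × [-2, 1]ᵀ = [1, 2]ᵀ
Result: (1, 2)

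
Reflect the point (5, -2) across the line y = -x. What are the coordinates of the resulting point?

Reflection across line y = -x: (5, -2) → (2, -5)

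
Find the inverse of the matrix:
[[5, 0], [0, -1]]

For [[a,b],[c,d]], inverse = (1/det)·[[d,-b],[-c,a]]
det = (5)(-1) - (0)(0) = -5 - 0 = -5
Inverse = (1/-5)·[[-1, 0], [0, 5]]
= [[1/5, 0], [0, -1]]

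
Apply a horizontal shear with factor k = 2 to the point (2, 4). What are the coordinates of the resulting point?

Shear matrix for horizontal shear with factor k = 2:
[[1, 2], [0, 1]]
Result: (2, 4) → (10, 4)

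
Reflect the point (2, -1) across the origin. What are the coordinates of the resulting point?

Reflection across origin: (2, -1) → (-2, 1)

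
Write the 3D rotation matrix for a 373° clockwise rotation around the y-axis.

Rotation matrix for clockwise 373° around y-axis:
A clockwise rotation by 373° is a counterclockwise rotation by -373°.
cos(-373°) = 0.9744, sin(-373°) = -0.2250
Result: [[0.9744, 0, -0.2250], [0, 1, 0], [0.2250, 0, 0.9744]]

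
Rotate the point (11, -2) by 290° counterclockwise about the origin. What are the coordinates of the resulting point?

Rotation matrix for 290°: [[cos 290°, -sin 290°], [sin 290°, cos 290°]] ≈ [[0.342020, 0.939693], [-0.939693, 0.342020]]
[[0.342020, 0.939693], [-0.939693, 0.342020]] × [11, -2]ᵀ ≈ [1.8828, -11.0207]ᵀ
Result: (1.8828, -11.0207)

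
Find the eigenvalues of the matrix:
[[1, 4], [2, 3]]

Characteristic equation: det(A - λI) = 0
λ² - (trace)λ + (det) = 0
trace = 1 + 3 = 4, det = (1)(3) - (4)(2) = -5
λ² - (4)λ + (-5) = 0
λ = (4 ± √((4)² - 4·(-5))) / 2 = (4 ± √36) / 2
Solving: λ = -1, 5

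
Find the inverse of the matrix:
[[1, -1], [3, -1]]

For [[a,b],[c,d]], inverse = (1/det)·[[d,-b],[-c,a]]
det = (1)(-1) - (-1)(3) = -1 - -3 = 2
Inverse = (1/2)·[[-1, 1], [-3, 1]]
= [[-1/2, 1/2], [-3/2, 1/2]]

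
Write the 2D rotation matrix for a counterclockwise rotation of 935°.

Rotation matrix formula: [[cos θ, -sin θ], [sin θ, cos θ]]
For θ = 935°:
cos(935°) = -0.8192
sin(935°) = -0.5736
Result: [[-0.8192, 0.5736], [-0.5736, -0.8192]]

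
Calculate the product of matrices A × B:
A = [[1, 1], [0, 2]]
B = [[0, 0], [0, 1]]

Matrix multiplication:
C[0][0] = 1×0 + 1×0 = 0
C[0][1] = 1×0 + 1×1 = 1
C[1][0] = 0×0 + 2×0 = 0
C[1][1] = 0×0 + 2×1 = 2
Result: [[0, 1], [0, 2]]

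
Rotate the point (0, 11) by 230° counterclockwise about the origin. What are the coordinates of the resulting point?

Rotation matrix for 230°: [[cos 230°, -sin 230°], [sin 230°, cos 230°]] ≈ [[-0.642788, 0.766044], [-0.766044, -0.642788]]
[[-0.642788, 0.766044], [-0.766044, -0.642788]] × [0, 11]ᵀ ≈ [8.4265, -7.0707]ᵀ
Result: (8.4265, -7.0707)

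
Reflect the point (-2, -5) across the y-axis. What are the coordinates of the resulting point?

Reflection across y-axis: (-2, -5) → (2, -5)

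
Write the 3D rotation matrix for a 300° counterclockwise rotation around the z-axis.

Rotation matrix for counterclockwise 300° around z-axis:
cos(300°) = 1/2, sin(300°) = -√3/2
Result: [[1/2, √3/2, 0], [-√3/2, 1/2, 0], [0, 0, 1]]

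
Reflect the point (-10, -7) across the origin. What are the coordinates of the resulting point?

Reflection across origin: (-10, -7) → (10, 7)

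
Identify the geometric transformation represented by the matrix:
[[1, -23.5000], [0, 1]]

This matrix represents: horizontal shear with factor -23.5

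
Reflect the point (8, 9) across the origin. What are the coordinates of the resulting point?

Reflection across origin: (8, 9) → (-8, -9)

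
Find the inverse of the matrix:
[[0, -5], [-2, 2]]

For [[a,b],[c,d]], inverse = (1/det)·[[d,-b],[-c,a]]
det = (0)(2) - (-5)(-2) = 0 - 10 = -10
Inverse = (1/-10)·[[2, 5], [2, 0]]
= [[-1/5, -1/2], [-1/5, 0]]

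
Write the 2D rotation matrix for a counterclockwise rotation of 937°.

Rotation matrix formula: [[cos θ, -sin θ], [sin θ, cos θ]]
For θ = 937°:
cos(937°) = -0.7986
sin(937°) = -0.6018
Result: [[-0.7986, 0.6018], [-0.6018, -0.7986]]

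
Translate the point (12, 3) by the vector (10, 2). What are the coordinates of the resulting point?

Translation by (10, 2) (homogeneous matrix [[1, 0, 10], [0, 1, 2], [0, 0, 1]]):
x' = 12 + 10 = 22
y' = 3 + 2 = 5
Result: (22, 5)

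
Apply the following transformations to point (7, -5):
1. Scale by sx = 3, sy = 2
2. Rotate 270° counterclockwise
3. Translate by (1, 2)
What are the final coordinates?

Step 1: Scale → (21, -10)
Step 2: Rotate 270° → (-10, -21)
Step 3: Translate → (-9, -19)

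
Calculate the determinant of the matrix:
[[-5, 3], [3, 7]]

For a 2×2 matrix [[a, b], [c, d]], det = ad - bc
det = (-5)(7) - (3)(3) = -35 - 9 = -44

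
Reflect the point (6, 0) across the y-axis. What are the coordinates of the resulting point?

Reflection across y-axis: (6, 0) → (-6, 0)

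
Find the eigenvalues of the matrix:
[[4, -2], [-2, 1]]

Characteristic equation: det(A - λI) = 0
λ² - (trace)λ + (det) = 0
trace = 4 + 1 = 5, det = (4)(1) - (-2)(-2) = 0
λ² - (5)λ + (0) = 0
λ = (5 ± √((5)² - 4·(0))) / 2 = (5 ± √25) / 2
Solving: λ = 0, 5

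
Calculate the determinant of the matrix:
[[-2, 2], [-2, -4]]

For a 2×2 matrix [[a, b], [c, d]], det = ad - bc
det = (-2)(-4) - (2)(-2) = 8 - -4 = 12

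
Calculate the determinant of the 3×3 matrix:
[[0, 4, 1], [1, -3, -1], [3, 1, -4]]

Expansion along first row:
det = 0·det([[-3,-1],[1,-4]]) - 4·det([[1,-1],[3,-4]]) + 1·det([[1,-3],[3,1]])
    = 0·(-3·-4 - -1·1) - 4·(1·-4 - -1·3) + 1·(1·1 - -3·3)
    = 0·13 - 4·-1 + 1·10
    = 0 + 4 + 10 = 14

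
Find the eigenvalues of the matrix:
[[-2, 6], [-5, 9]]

Characteristic equation: det(A - λI) = 0
λ² - (trace)λ + (det) = 0
trace = -2 + 9 = 7, det = (-2)(9) - (6)(-5) = 12
λ² - (7)λ + (12) = 0
λ = (7 ± √((7)² - 4·(12))) / 2 = (7 ± √1) / 2
Solving: λ = 3, 4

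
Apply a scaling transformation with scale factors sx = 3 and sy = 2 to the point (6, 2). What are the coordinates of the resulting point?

Scaling matrix:
[[3, 0], [0, 2]]
Result: (6 × 3, 2 × 2) = (18, 4)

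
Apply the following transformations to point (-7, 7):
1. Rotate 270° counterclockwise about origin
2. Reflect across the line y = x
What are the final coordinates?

Step 1: Rotate 270° → (7, 7)
Step 2: Reflect across line y = x → (7, 7)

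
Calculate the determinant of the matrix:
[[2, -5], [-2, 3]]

For a 2×2 matrix [[a, b], [c, d]], det = ad - bc
det = (2)(3) - (-5)(-2) = 6 - 10 = -4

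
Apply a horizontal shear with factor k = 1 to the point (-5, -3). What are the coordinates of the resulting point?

Shear matrix for horizontal shear with factor k = 1:
[[1, 1], [0, 1]]
Result: (-5, -3) → (-8, -3)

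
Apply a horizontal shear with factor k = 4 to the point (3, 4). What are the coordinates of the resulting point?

Shear matrix for horizontal shear with factor k = 4:
[[1, 4], [0, 1]]
Result: (3, 4) → (19, 4)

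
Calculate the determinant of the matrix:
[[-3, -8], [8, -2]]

For a 2×2 matrix [[a, b], [c, d]], det = ad - bc
det = (-3)(-2) - (-8)(8) = 6 - -64 = 70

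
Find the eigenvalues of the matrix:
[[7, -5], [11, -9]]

Characteristic equation: det(A - λI) = 0
λ² - (trace)λ + (det) = 0
trace = 7 + -9 = -2, det = (7)(-9) - (-5)(11) = -8
λ² - (-2)λ + (-8) = 0
λ = (-2 ± √((-2)² - 4·(-8))) / 2 = (-2 ± √36) / 2
Solving: λ = -4, 2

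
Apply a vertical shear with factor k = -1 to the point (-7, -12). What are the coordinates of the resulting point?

Shear matrix for vertical shear with factor k = -1:
[[1, 0], [-1, 1]]
Result: (-7, -12) → (-7, -5)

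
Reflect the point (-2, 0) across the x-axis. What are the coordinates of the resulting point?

Reflection across x-axis: (-2, 0) → (-2, 0)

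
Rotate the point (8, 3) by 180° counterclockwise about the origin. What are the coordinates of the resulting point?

Rotation matrix for 180°: [[cos 180°, -sin 180°], [sin 180°, cos 180°]] = [[-1, 0], [0, -1]]
[[-1, 0], [0, -1]] × [8, 3]ᵀ = [-8, -3]ᵀ
Result: (-8, -3)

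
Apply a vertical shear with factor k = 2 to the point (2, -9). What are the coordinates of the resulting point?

Shear matrix for vertical shear with factor k = 2:
[[1, 0], [2, 1]]
Result: (2, -9) → (2, -5)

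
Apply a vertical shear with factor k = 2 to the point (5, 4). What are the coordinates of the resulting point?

Shear matrix for vertical shear with factor k = 2:
[[1, 0], [2, 1]]
Result: (5, 4) → (5, 14)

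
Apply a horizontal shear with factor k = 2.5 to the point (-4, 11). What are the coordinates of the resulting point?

Shear matrix for horizontal shear with factor k = 2.5:
[[1, 2.50], [0, 1]]
Result: (-4, 11) → (23.5, 11)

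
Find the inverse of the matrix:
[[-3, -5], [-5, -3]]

For [[a,b],[c,d]], inverse = (1/det)·[[d,-b],[-c,a]]
det = (-3)(-3) - (-5)(-5) = 9 - 25 = -16
Inverse = (1/-16)·[[-3, 5], [5, -3]]
= [[3/16, -5/16], [-5/16, 3/16]]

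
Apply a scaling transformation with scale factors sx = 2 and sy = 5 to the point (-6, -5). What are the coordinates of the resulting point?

Scaling matrix:
[[2, 0], [0, 5]]
Result: (-6 × 2, -5 × 5) = (-12, -25)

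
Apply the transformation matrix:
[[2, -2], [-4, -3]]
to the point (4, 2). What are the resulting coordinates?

Matrix multiplication:
[[2, -2], [-4, -3]] × [4, 2]ᵀ
= [(2)(4) + (-2)(2), (-4)(4) + (-3)(2)]ᵀ
= [4, -22]ᵀ
Result: (4, -22)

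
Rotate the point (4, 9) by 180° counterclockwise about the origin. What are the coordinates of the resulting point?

Rotation matrix for 180°: [[cos 180°, -sin 180°], [sin 180°, cos 180°]] = [[-1, 0], [0, -1]]
[[-1, 0], [0, -1]] × [4, 9]ᵀ = [-4, -9]ᵀ
Result: (-4, -9)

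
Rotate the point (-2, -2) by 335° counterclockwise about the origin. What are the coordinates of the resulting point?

Rotation matrix for 335°: [[cos 335°, -sin 335°], [sin 335°, cos 335°]] ≈ [[0.906308, 0.422618], [-0.422618, 0.906308]]
[[0.906308, 0.422618], [-0.422618, 0.906308]] × [-2, -2]ᵀ ≈ [-2.6579, -0.9674]ᵀ
Result: (-2.6579, -0.9674)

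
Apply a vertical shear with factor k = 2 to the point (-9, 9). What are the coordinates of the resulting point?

Shear matrix for vertical shear with factor k = 2:
[[1, 0], [2, 1]]
Result: (-9, 9) → (-9, -9)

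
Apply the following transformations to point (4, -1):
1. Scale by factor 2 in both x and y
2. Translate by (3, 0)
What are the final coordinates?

Step 1: Scale (4, -1) by 2 → (8, -2)
Step 2: Translate by (3, 0) → (11, -2)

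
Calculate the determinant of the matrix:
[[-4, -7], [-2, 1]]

For a 2×2 matrix [[a, b], [c, d]], det = ad - bc
det = (-4)(1) - (-7)(-2) = -4 - 14 = -18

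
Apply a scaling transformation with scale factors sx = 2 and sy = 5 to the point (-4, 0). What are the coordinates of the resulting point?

Scaling matrix:
[[2, 0], [0, 5]]
Result: (-4 × 2, 0 × 5) = (-8, 0)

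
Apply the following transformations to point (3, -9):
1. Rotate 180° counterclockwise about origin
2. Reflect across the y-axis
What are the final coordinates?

Step 1: Rotate 180° → (-3, 9)
Step 2: Reflect across y-axis → (3, 9)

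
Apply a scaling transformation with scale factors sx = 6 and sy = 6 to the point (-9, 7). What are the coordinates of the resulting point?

Scaling matrix:
[[6, 0], [0, 6]]
Result: (-9 × 6, 7 × 6) = (-54, 42)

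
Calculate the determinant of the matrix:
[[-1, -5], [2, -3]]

For a 2×2 matrix [[a, b], [c, d]], det = ad - bc
det = (-1)(-3) - (-5)(2) = 3 - -10 = 13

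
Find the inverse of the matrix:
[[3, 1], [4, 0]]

For [[a,b],[c,d]], inverse = (1/det)·[[d,-b],[-c,a]]
det = (3)(0) - (1)(4) = 0 - 4 = -4
Inverse = (1/-4)·[[0, -1], [-4, 3]]
= [[0, 1/4], [1, -3/4]]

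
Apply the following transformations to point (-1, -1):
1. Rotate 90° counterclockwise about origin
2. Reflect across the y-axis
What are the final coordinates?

Step 1: Rotate 90° → (1, -1)
Step 2: Reflect across y-axis → (-1, -1)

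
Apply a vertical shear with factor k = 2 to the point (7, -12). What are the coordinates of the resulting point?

Shear matrix for vertical shear with factor k = 2:
[[1, 0], [2, 1]]
Result: (7, -12) → (7, 2)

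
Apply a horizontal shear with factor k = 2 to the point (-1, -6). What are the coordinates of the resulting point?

Shear matrix for horizontal shear with factor k = 2:
[[1, 2], [0, 1]]
Result: (-1, -6) → (-13, -6)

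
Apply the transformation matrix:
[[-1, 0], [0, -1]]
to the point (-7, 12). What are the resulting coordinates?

Matrix multiplication:
[[-1, 0], [0, -1]] × [-7, 12]ᵀ
= [(-1)(-7) + (0)(12), (0)(-7) + (-1)(12)]ᵀ
= [7, -12]ᵀ
Result: (7, -12)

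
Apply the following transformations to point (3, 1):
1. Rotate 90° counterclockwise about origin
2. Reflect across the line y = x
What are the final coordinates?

Step 1: Rotate 90° → (-1, 3)
Step 2: Reflect across line y = x → (3, -1)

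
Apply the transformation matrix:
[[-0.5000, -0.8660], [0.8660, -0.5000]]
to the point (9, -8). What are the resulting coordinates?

Matrix multiplication:
[[-0.5000, -0.8660], [0.8660, -0.5000]] × [9, -8]ᵀ
= [(-0.5000)(9) + (-0.8660)(-8), (0.8660)(9) + (-0.5000)(-8)]ᵀ
= [2.4280, 11.7940]ᵀ
Result: (2.4280, 11.7940)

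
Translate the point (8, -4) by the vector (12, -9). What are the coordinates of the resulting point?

Translation by (12, -9) (homogeneous matrix [[1, 0, 12], [0, 1, -9], [0, 0, 1]]):
x' = 8 + 12 = 20
y' = -4 + -9 = -13
Result: (20, -13)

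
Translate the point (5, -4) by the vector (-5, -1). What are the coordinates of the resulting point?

Translation by (-5, -1) (homogeneous matrix [[1, 0, -5], [0, 1, -1], [0, 0, 1]]):
x' = 5 + -5 = 0
y' = -4 + -1 = -5
Result: (0, -5)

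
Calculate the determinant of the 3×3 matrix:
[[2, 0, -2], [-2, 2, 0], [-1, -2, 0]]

Expansion along first row:
det = 2·det([[2,0],[-2,0]]) - 0·det([[-2,0],[-1,0]]) + -2·det([[-2,2],[-1,-2]])
    = 2·(2·0 - 0·-2) - 0·(-2·0 - 0·-1) + -2·(-2·-2 - 2·-1)
    = 2·0 - 0·0 + -2·6
    = 0 + 0 + -12 = -12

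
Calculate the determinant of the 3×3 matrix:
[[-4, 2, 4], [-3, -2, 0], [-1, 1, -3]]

Expansion along first row:
det = -4·det([[-2,0],[1,-3]]) - 2·det([[-3,0],[-1,-3]]) + 4·det([[-3,-2],[-1,1]])
    = -4·(-2·-3 - 0·1) - 2·(-3·-3 - 0·-1) + 4·(-3·1 - -2·-1)
    = -4·6 - 2·9 + 4·-5
    = -24 + -18 + -20 = -62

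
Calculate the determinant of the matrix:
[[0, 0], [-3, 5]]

For a 2×2 matrix [[a, b], [c, d]], det = ad - bc
det = (0)(5) - (0)(-3) = 0 - 0 = 0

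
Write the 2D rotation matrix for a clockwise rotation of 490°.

Rotation matrix formula: [[cos θ, -sin θ], [sin θ, cos θ]]
A clockwise rotation by 490° is equivalent to a counterclockwise rotation by -490°.
For θ = -490°:
cos(-490°) = -0.6428
sin(-490°) = -0.7660
Result: [[-0.6428, 0.7660], [-0.7660, -0.6428]]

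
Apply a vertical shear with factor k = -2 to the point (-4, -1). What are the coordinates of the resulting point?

Shear matrix for vertical shear with factor k = -2:
[[1, 0], [-2, 1]]
Result: (-4, -1) → (-4, 7)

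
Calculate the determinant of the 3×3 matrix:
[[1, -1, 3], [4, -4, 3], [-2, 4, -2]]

Expansion along first row:
det = 1·det([[-4,3],[4,-2]]) - -1·det([[4,3],[-2,-2]]) + 3·det([[4,-4],[-2,4]])
    = 1·(-4·-2 - 3·4) - -1·(4·-2 - 3·-2) + 3·(4·4 - -4·-2)
    = 1·-4 - -1·-2 + 3·8
    = -4 + -2 + 24 = 18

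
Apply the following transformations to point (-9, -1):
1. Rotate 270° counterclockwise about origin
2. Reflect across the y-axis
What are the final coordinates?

Step 1: Rotate 270° → (-1, 9)
Step 2: Reflect across y-axis → (1, 9)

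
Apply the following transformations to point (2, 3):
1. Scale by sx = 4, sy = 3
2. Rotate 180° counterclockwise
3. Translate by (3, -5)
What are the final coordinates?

Step 1: Scale → (8, 9)
Step 2: Rotate 180° → (-8, -9)
Step 3: Translate → (-5, -14)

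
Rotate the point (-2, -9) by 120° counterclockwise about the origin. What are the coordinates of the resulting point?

Rotation matrix for 120°: [[cos 120°, -sin 120°], [sin 120°, cos 120°]] ≈ [[-0.500000, -0.866025], [0.866025, -0.500000]]
[[-0.500000, -0.866025], [0.866025, -0.500000]] × [-2, -9]ᵀ ≈ [8.7942, 2.7679]ᵀ
Result: (8.7942, 2.7679)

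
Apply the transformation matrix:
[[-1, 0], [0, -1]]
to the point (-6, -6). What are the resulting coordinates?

Matrix multiplication:
[[-1, 0], [0, -1]] × [-6, -6]ᵀ
= [(-1)(-6) + (0)(-6), (0)(-6) + (-1)(-6)]ᵀ
= [6, 6]ᵀ
Result: (6, 6)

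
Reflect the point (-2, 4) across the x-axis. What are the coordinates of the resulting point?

Reflection across x-axis: (-2, 4) → (-2, -4)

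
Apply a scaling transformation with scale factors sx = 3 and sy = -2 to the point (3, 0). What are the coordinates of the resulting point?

Scaling matrix:
[[3, 0], [0, -2]]
Result: (3 × 3, 0 × -2) = (9, 0)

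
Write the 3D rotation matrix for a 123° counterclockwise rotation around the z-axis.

Rotation matrix for counterclockwise 123° around z-axis:
cos(123°) = -0.5446, sin(123°) = 0.8387
Result: [[-0.5446, -0.8387, 0], [0.8387, -0.5446, 0], [0, 0, 1]]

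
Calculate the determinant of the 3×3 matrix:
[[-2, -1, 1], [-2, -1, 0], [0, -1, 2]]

Expansion along first row:
det = -2·det([[-1,0],[-1,2]]) - -1·det([[-2,0],[0,2]]) + 1·det([[-2,-1],[0,-1]])
    = -2·(-1·2 - 0·-1) - -1·(-2·2 - 0·0) + 1·(-2·-1 - -1·0)
    = -2·-2 - -1·-4 + 1·2
    = 4 + -4 + 2 = 2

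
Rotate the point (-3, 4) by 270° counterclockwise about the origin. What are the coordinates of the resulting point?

Rotation matrix for 270°: [[cos 270°, -sin 270°], [sin 270°, cos 270°]] = [[0, 1], [-1, 0]]
[[0, 1], [-1, 0]] × [-3, 4]ᵀ = [4, 3]ᵀ
Result: (4, 3)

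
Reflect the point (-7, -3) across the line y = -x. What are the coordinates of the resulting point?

Reflection across line y = -x: (-7, -3) → (3, 7)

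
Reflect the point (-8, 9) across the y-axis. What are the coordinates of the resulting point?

Reflection across y-axis: (-8, 9) → (8, 9)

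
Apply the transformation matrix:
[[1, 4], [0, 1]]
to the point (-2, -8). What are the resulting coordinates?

Matrix multiplication:
[[1, 4], [0, 1]] × [-2, -8]ᵀ
= [(1)(-2) + (4)(-8), (0)(-2) + (1)(-8)]ᵀ
= [-34, -8]ᵀ
Result: (-34, -8)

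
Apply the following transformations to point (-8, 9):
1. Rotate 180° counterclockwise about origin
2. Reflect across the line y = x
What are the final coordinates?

Step 1: Rotate 180° → (8, -9)
Step 2: Reflect across line y = x → (-9, 8)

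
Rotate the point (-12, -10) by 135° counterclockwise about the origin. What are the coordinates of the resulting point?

Rotation matrix for 135°: [[cos 135°, -sin 135°], [sin 135°, cos 135°]] ≈ [[-0.707107, -0.707107], [0.707107, -0.707107]]
[[-0.707107, -0.707107], [0.707107, -0.707107]] × [-12, -10]ᵀ ≈ [15.5563, -1.4142]ᵀ
Result: (15.5563, -1.4142)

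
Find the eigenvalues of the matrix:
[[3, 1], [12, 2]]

Characteristic equation: det(A - λI) = 0
λ² - (trace)λ + (det) = 0
trace = 3 + 2 = 5, det = (3)(2) - (1)(12) = -6
λ² - (5)λ + (-6) = 0
λ = (5 ± √((5)² - 4·(-6))) / 2 = (5 ± √49) / 2
Solving: λ = -1, 6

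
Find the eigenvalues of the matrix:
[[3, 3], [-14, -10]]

Characteristic equation: det(A - λI) = 0
λ² - (trace)λ + (det) = 0
trace = 3 + -10 = -7, det = (3)(-10) - (3)(-14) = 12
λ² - (-7)λ + (12) = 0
λ = (-7 ± √((-7)² - 4·(12))) / 2 = (-7 ± √1) / 2
Solving: λ = -4, -3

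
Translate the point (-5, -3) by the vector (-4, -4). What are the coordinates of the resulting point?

Translation by (-4, -4) (homogeneous matrix [[1, 0, -4], [0, 1, -4], [0, 0, 1]]):
x' = -5 + -4 = -9
y' = -3 + -4 = -7
Result: (-9, -7)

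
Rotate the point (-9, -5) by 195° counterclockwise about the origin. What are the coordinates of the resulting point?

Rotation matrix for 195°: [[cos 195°, -sin 195°], [sin 195°, cos 195°]] ≈ [[-0.965926, 0.258819], [-0.258819, -0.965926]]
[[-0.965926, 0.258819], [-0.258819, -0.965926]] × [-9, -5]ᵀ ≈ [7.3992, 7.1590]ᵀ
Result: (7.3992, 7.1590)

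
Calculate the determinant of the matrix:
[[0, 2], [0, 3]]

For a 2×2 matrix [[a, b], [c, d]], det = ad - bc
det = (0)(3) - (2)(0) = 0 - 0 = 0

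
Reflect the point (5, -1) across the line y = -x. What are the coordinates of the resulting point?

Reflection across line y = -x: (5, -1) → (1, -5)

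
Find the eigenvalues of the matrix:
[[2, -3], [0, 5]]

Characteristic equation: det(A - λI) = 0
λ² - (trace)λ + (det) = 0
trace = 2 + 5 = 7, det = (2)(5) - (-3)(0) = 10
λ² - (7)λ + (10) = 0
λ = (7 ± √((7)² - 4·(10))) / 2 = (7 ± √9) / 2
Solving: λ = 2, 5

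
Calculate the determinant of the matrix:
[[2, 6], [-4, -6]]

For a 2×2 matrix [[a, b], [c, d]], det = ad - bc
det = (2)(-6) - (6)(-4) = -12 - -24 = 12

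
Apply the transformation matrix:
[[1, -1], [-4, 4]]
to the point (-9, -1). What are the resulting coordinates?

Matrix multiplication:
[[1, -1], [-4, 4]] × [-9, -1]ᵀ
= [(1)(-9) + (-1)(-1), (-4)(-9) + (4)(-1)]ᵀ
= [-8, 32]ᵀ
Result: (-8, 32)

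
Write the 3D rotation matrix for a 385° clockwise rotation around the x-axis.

Rotation matrix for clockwise 385° around x-axis:
A clockwise rotation by 385° is a counterclockwise rotation by -385°.
cos(-385°) = 0.9063, sin(-385°) = -0.4226
Result: [[1, 0, 0], [0, 0.9063, 0.4226], [0, -0.4226, 0.9063]]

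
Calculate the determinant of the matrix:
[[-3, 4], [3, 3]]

For a 2×2 matrix [[a, b], [c, d]], det = ad - bc
det = (-3)(3) - (4)(3) = -9 - 12 = -21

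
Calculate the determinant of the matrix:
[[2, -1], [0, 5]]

For a 2×2 matrix [[a, b], [c, d]], det = ad - bc
det = (2)(5) - (-1)(0) = 10 - 0 = 10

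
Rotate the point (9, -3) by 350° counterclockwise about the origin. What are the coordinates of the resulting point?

Rotation matrix for 350°: [[cos 350°, -sin 350°], [sin 350°, cos 350°]] ≈ [[0.984808, 0.173648], [-0.173648, 0.984808]]
[[0.984808, 0.173648], [-0.173648, 0.984808]] × [9, -3]ᵀ ≈ [8.3423, -4.5173]ᵀ
Result: (8.3423, -4.5173)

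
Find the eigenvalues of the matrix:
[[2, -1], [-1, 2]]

Characteristic equation: det(A - λI) = 0
λ² - (trace)λ + (det) = 0
trace = 2 + 2 = 4, det = (2)(2) - (-1)(-1) = 3
λ² - (4)λ + (3) = 0
λ = (4 ± √((4)² - 4·(3))) / 2 = (4 ± √4) / 2
Solving: λ = 1, 3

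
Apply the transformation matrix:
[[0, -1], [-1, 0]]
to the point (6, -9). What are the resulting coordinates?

Matrix multiplication:
[[0, -1], [-1, 0]] × [6, -9]ᵀ
= [(0)(6) + (-1)(-9), (-1)(6) + (0)(-9)]ᵀ
= [9, -6]ᵀ
Result: (9, -6)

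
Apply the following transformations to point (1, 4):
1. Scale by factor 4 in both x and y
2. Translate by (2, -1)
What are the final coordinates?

Step 1: Scale (1, 4) by 4 → (4, 16)
Step 2: Translate by (2, -1) → (6, 15)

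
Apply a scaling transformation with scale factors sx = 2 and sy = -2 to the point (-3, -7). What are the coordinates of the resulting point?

Scaling matrix:
[[2, 0], [0, -2]]
Result: (-3 × 2, -7 × -2) = (-6, 14)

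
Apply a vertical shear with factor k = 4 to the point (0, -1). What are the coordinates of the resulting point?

Shear matrix for vertical shear with factor k = 4:
[[1, 0], [4, 1]]
Result: (0, -1) → (0, -1)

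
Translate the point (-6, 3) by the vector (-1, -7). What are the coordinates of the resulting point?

Translation by (-1, -7) (homogeneous matrix [[1, 0, -1], [0, 1, -7], [0, 0, 1]]):
x' = -6 + -1 = -7
y' = 3 + -7 = -4
Result: (-7, -4)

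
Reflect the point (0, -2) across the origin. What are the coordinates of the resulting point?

Reflection across origin: (0, -2) → (0, 2)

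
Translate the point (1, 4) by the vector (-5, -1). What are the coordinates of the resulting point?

Translation by (-5, -1) (homogeneous matrix [[1, 0, -5], [0, 1, -1], [0, 0, 1]]):
x' = 1 + -5 = -4
y' = 4 + -1 = 3
Result: (-4, 3)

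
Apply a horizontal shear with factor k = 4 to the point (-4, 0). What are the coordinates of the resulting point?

Shear matrix for horizontal shear with factor k = 4:
[[1, 4], [0, 1]]
Result: (-4, 0) → (-4, 0)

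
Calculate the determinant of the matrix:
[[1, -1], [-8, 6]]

For a 2×2 matrix [[a, b], [c, d]], det = ad - bc
det = (1)(6) - (-1)(-8) = 6 - 8 = -2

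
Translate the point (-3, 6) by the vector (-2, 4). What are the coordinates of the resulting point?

Translation by (-2, 4) (homogeneous matrix [[1, 0, -2], [0, 1, 4], [0, 0, 1]]):
x' = -3 + -2 = -5
y' = 6 + 4 = 10
Result: (-5, 10)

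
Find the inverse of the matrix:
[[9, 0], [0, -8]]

For [[a,b],[c,d]], inverse = (1/det)·[[d,-b],[-c,a]]
det = (9)(-8) - (0)(0) = -72 - 0 = -72
Inverse = (1/-72)·[[-8, 0], [0, 9]]
= [[1/9, 0], [0, -1/8]]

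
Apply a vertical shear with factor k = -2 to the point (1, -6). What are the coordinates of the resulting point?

Shear matrix for vertical shear with factor k = -2:
[[1, 0], [-2, 1]]
Result: (1, -6) → (1, -8)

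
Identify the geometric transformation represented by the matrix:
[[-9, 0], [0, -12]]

This matrix represents: non-uniform scaling by sx = -9, sy = -12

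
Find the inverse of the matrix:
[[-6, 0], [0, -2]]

For [[a,b],[c,d]], inverse = (1/det)·[[d,-b],[-c,a]]
det = (-6)(-2) - (0)(0) = 12 - 0 = 12
Inverse = (1/12)·[[-2, 0], [0, -6]]
= [[-1/6, 0], [0, -1/2]]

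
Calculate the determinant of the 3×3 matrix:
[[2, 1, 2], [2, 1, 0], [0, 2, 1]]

Expansion along first row:
det = 2·det([[1,0],[2,1]]) - 1·det([[2,0],[0,1]]) + 2·det([[2,1],[0,2]])
    = 2·(1·1 - 0·2) - 1·(2·1 - 0·0) + 2·(2·2 - 1·0)
    = 2·1 - 1·2 + 2·4
    = 2 + -2 + 8 = 8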